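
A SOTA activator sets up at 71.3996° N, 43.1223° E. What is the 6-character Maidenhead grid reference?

LQ11nj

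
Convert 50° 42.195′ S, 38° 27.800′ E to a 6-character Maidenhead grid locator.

Shift to the Maidenhead origin (180°W, 90°S): lon 218.4633, lat 39.2968.
Field (20°×10°, letters A–R): lon ⌊218.4633/20⌋ = 10 → K; lat ⌊39.2968/10⌋ = 3 → D.
Square (2°×1°, digits 0–9): lon ⌊18.4633/2⌋ = 9; lat ⌊9.2968/1⌋ = 9.
Subsquare (5′×2.5′, letters a–x): lon ⌊0.4633/0.0833333⌋ = 5 → f; lat ⌊0.2968/0.0416667⌋ = 7 → h.

KD99fh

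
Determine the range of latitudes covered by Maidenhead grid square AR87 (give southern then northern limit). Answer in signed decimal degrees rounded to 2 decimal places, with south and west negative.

87.00, 88.00

Field A=0, R=17: +0·20° lon, +17·10° lat → SW at lon -180°, lat 80°.
Square 8, 7: +8·2° lon, +7·1° lat → SW at lon -164°, lat 87°.
Cell spans 2° lon × 1° lat.
south 87.00, north 88.00.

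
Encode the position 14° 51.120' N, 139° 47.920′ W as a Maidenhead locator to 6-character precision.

Offset from 180°W / 90°S: lon 40.2013°, lat 104.8520°.
Field (20°×10°, letters A–R): lon ⌊40.2013/20⌋ = 2 → C; lat ⌊104.8520/10⌋ = 10 → K.
Square (2°×1°, digits 0–9): lon ⌊0.2013/2⌋ = 0; lat ⌊4.8520/1⌋ = 4.
Subsquare (5′×2.5′, letters a–x): lon ⌊0.2013/0.0833333⌋ = 2 → c; lat ⌊0.8520/0.0416667⌋ = 20 → u.

CK04cu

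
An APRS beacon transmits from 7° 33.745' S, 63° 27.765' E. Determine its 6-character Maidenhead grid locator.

Shift to the Maidenhead origin (180°W, 90°S): lon 243.4627, lat 82.4376.
Field (20°×10°, letters A–R): 243.4627/20 → 12 → M, 82.4376/10 → 8 → I; chars MI.
Square (2°×1°, digits 0–9): 3.4627/2 → 1, 2.4376/1 → 2; chars 12.
Subsquare (5′×2.5′, letters a–x): 1.4627/0.0833333 → 17 → r, 0.4376/0.0416667 → 10 → k; chars rk.

MI12rk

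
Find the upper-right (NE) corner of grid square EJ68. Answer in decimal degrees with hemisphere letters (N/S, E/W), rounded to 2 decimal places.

Field E=4, J=9: +4·20° lon, +9·10° lat → SW at lon -100°, lat 0°.
Square 6, 8: +6·2° lon, +8·1° lat → SW at lon -88°, lat 8°.
Cell spans 2° lon × 1° lat. NE corner is SW corner plus one full cell.
latitude 9.00° N, longitude 86.00° W.

9.00° N, 86.00° W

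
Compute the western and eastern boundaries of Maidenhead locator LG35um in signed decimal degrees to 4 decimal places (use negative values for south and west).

47.6667, 47.7500

Field L=11, G=6: +11·20° lon, +6·10° lat → SW at lon 40°, lat -30°.
Square 3, 5: +3·2° lon, +5·1° lat → SW at lon 46°, lat -25°.
Subsquare u=20, m=12: +20·0.0833333° lon, +12·0.0416667° lat → SW at lon 47.6667°, lat -24.5°.
Cell spans 0.0833333° lon × 0.0416667° lat.
west 47.6667, east 47.7500.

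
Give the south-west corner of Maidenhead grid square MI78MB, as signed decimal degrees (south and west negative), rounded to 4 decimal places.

Field M=12, I=8: +12·20° lon, +8·10° lat → SW at lon 60°, lat -10°.
Square 7, 8: +7·2° lon, +8·1° lat → SW at lon 74°, lat -2°.
Subsquare m=12, b=1: +12·0.0833333° lon, +1·0.0416667° lat → SW at lon 75°, lat -1.95833°.
latitude -1.9583, longitude 75.0000.

-1.9583, 75.0000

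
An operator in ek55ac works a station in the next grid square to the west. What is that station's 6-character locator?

EK45xc

Longitude subsquare a = 0; −1 → -1, wraps to 23 = x, carry into square.
Longitude square 5; −1 → 4.
The latitude characters are unchanged.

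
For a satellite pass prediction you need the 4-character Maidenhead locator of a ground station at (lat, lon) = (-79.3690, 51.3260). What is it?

Add 180° to longitude and 90° to latitude: 231.33, 10.63.
Field (20°×10°, letters A–R): 231.33/20 → 11 → L, 10.63/10 → 1 → B; chars LB.
Square (2°×1°, digits 0–9): 11.33/2 → 5, 0.63/1 → 0; chars 50.

LB50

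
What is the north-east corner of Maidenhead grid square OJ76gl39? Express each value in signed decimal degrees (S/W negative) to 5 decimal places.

6.50000, 114.53333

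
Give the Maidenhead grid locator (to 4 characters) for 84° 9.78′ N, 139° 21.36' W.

CR04

Shift to the Maidenhead origin (180°W, 90°S): lon 40.64, lat 174.16.
Field: 40.64/20 → 2 → C, 174.16/10 → 17 → R; chars CR.
Square: 0.64/2 → 0, 4.16/1 → 4; chars 04.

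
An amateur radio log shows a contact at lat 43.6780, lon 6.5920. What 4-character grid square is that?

JN33

Shift to the Maidenhead origin (180°W, 90°S): lon 186.59, lat 133.68.
Field: lon ⌊186.59/20⌋ = 9 → J; lat ⌊133.68/10⌋ = 13 → N.
Square: lon ⌊6.59/2⌋ = 3; lat ⌊3.68/1⌋ = 3.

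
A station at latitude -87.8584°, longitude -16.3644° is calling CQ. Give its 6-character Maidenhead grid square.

IA12td

Add 180° to longitude and 90° to latitude: 163.6356, 2.1416.
Field (20°×10°, letters A–R): 163.6356/20 → 8 → I, 2.1416/10 → 0 → A; chars IA.
Square (2°×1°, digits 0–9): 3.6356/2 → 1, 2.1416/1 → 2; chars 12.
Subsquare (5′×2.5′, letters a–x): 1.6356/0.0833333 → 19 → t, 0.1416/0.0416667 → 3 → d; chars td.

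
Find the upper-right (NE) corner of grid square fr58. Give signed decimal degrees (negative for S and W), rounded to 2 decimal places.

89.00, -68.00

Field F=5, R=17: +5·20° lon, +17·10° lat → SW at lon -80°, lat 80°.
Square 5, 8: +5·2° lon, +8·1° lat → SW at lon -70°, lat 88°.
Cell spans 2° lon × 1° lat. NE corner is SW corner plus one full cell.
latitude 89.00, longitude -68.00.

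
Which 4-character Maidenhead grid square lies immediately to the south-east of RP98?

AP07

Longitude square 9; +1 → 10, wraps to 0, carry into field.
Longitude field R = 17; +1 → 18, wraps to 0 = A, wrapping around the antimeridian.
Latitude square 8; −1 → 7.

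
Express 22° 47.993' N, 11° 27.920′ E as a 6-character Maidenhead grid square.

Add 180° to longitude and 90° to latitude: 191.4653, 112.7999.
Field: lon ⌊191.4653/20⌋ = 9 → J; lat ⌊112.7999/10⌋ = 11 → L.
Square: lon ⌊11.4653/2⌋ = 5; lat ⌊2.7999/1⌋ = 2.
Subsquare: lon ⌊1.4653/0.0833333⌋ = 17 → r; lat ⌊0.7999/0.0416667⌋ = 19 → t.

JL52rt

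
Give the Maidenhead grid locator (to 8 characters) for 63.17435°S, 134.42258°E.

PC76ft08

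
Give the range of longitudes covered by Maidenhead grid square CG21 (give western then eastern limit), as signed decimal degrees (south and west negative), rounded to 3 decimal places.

-136.000, -134.000

Field C=2, G=6: +2·20° lon, +6·10° lat → SW at lon -140°, lat -30°.
Square 2, 1: +2·2° lon, +1·1° lat → SW at lon -136°, lat -29°.
Cell spans 2° lon × 1° lat.
west -136.000, east -134.000.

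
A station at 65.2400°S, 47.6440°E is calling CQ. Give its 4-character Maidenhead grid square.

LC34

Offset from 180°W / 90°S: lon 227.64°, lat 24.76°.
Field (20°×10°, letters A–R): lon ⌊227.64/20⌋ = 11 → L; lat ⌊24.76/10⌋ = 2 → C.
Square (2°×1°, digits 0–9): lon ⌊7.64/2⌋ = 3; lat ⌊4.76/1⌋ = 4.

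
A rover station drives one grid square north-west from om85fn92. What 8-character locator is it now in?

OM85fn83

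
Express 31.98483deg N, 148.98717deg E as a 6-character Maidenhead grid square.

Offset from 180°W / 90°S: lon 328.9872°, lat 121.9848°.
Field: 328.9872/20 → 16 → Q, 121.9848/10 → 12 → M; chars QM.
Square: 8.9872/2 → 4, 1.9848/1 → 1; chars 41.
Subsquare: 0.9872/0.0833333 → 11 → l, 0.9848/0.0416667 → 23 → x; chars lx.

QM41lx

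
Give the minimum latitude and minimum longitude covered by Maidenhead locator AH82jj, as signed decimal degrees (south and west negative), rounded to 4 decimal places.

-17.6250, -163.2500

Field A=0, H=7: +0·20° lon, +7·10° lat → SW at lon -180°, lat -20°.
Square 8, 2: +8·2° lon, +2·1° lat → SW at lon -164°, lat -18°.
Subsquare j=9, j=9: +9·0.0833333° lon, +9·0.0416667° lat → SW at lon -163.25°, lat -17.625°.
latitude -17.6250, longitude -163.2500.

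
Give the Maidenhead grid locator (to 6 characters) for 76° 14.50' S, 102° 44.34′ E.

Shift to the Maidenhead origin (180°W, 90°S): lon 282.7390, lat 13.7583.
Field: lon ⌊282.7390/20⌋ = 14 → O; lat ⌊13.7583/10⌋ = 1 → B.
Square: lon ⌊2.7390/2⌋ = 1; lat ⌊3.7583/1⌋ = 3.
Subsquare: lon ⌊0.7390/0.0833333⌋ = 8 → i; lat ⌊0.7583/0.0416667⌋ = 18 → s.

OB13is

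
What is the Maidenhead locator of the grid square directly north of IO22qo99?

IO22qp90

Latitude extended square 9; +1 → 10, wraps to 0, carry into subsquare.
Latitude subsquare o = 14; +1 → 15 = p.
The longitude characters are unchanged.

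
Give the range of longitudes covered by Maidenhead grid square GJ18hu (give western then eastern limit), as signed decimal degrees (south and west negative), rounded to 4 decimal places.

-57.4167, -57.3333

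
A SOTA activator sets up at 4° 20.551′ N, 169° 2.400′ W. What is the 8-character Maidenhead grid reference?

AJ54li52

Offset from 180°W / 90°S: lon 10.96000°, lat 94.34252°.
Field: lon ⌊10.96000/20⌋ = 0 → A; lat ⌊94.34252/10⌋ = 9 → J.
Square: lon ⌊10.96000/2⌋ = 5; lat ⌊4.34252/1⌋ = 4.
Subsquare: lon ⌊0.96000/0.0833333⌋ = 11 → l; lat ⌊0.34252/0.0416667⌋ = 8 → i.
Extended square: lon ⌊0.04333/0.00833333⌋ = 5; lat ⌊0.00918/0.00416667⌋ = 2.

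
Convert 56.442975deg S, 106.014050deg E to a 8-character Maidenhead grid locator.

OD33an13

Offset from 180°W / 90°S: lon 286.01405°, lat 33.55703°.
Field (20°×10°, letters A–R): lon ⌊286.01405/20⌋ = 14 → O; lat ⌊33.55703/10⌋ = 3 → D.
Square (2°×1°, digits 0–9): lon ⌊6.01405/2⌋ = 3; lat ⌊3.55703/1⌋ = 3.
Subsquare (5′×2.5′, letters a–x): lon ⌊0.01405/0.0833333⌋ = 0 → a; lat ⌊0.55703/0.0416667⌋ = 13 → n.
Extended square (30″×15″, digits 0–9): lon ⌊0.01405/0.00833333⌋ = 1; lat ⌊0.01536/0.00416667⌋ = 3.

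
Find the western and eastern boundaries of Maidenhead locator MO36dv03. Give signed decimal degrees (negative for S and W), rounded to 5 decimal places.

66.25000, 66.25833

Field M=12, O=14: +12·20° lon, +14·10° lat → SW at lon 60°, lat 50°.
Square 3, 6: +3·2° lon, +6·1° lat → SW at lon 66°, lat 56°.
Subsquare d=3, v=21: +3·0.0833333° lon, +21·0.0416667° lat → SW at lon 66.25°, lat 56.875°.
Extended square 0, 3: +0·0.00833333° lon, +3·0.00416667° lat → SW at lon 66.25°, lat 56.8875°.
Cell spans 0.00833333° lon × 0.00416667° lat.
west 66.25000, east 66.25833.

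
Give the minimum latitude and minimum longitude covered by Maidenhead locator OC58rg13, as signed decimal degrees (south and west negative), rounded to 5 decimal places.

-61.73750, 111.42500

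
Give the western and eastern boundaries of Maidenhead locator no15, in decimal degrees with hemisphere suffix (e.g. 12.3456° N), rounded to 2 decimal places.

82.00° E, 84.00° E

Field N=13, O=14: +13·20° lon, +14·10° lat → SW at lon 80°, lat 50°.
Square 1, 5: +1·2° lon, +5·1° lat → SW at lon 82°, lat 55°.
Cell spans 2° lon × 1° lat.
west 82.00° E, east 84.00° E.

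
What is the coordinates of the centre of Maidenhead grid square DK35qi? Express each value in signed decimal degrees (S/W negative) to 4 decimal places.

15.3542, -112.6250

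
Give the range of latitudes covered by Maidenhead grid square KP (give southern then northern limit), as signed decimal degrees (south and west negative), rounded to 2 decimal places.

Field K=10, P=15: +10·20° lon, +15·10° lat → SW at lon 20°, lat 60°.
Cell spans 20° lon × 10° lat.
south 60.00, north 70.00.

60.00, 70.00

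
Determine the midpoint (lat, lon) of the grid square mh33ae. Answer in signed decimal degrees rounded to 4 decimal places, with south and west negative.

Field M=12, H=7: +12·20° lon, +7·10° lat → SW at lon 60°, lat -20°.
Square 3, 3: +3·2° lon, +3·1° lat → SW at lon 66°, lat -17°.
Subsquare a=0, e=4: +0·0.0833333° lon, +4·0.0416667° lat → SW at lon 66°, lat -16.8333°.
Cell spans 0.0833333° lon × 0.0416667° lat. Centre is SW corner plus half of each.
latitude -16.8125, longitude 66.0417.

-16.8125, 66.0417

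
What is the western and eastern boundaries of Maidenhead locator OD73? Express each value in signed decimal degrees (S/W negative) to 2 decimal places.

114.00, 116.00

Field O=14, D=3: +14·20° lon, +3·10° lat → SW at lon 100°, lat -60°.
Square 7, 3: +7·2° lon, +3·1° lat → SW at lon 114°, lat -57°.
Cell spans 2° lon × 1° lat.
west 114.00, east 116.00.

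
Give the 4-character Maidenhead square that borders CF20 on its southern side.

CE29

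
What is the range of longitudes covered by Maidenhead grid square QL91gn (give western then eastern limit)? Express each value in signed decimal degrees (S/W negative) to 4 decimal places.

158.5000, 158.5833

Field Q=16, L=11: +16·20° lon, +11·10° lat → SW at lon 140°, lat 20°.
Square 9, 1: +9·2° lon, +1·1° lat → SW at lon 158°, lat 21°.
Subsquare g=6, n=13: +6·0.0833333° lon, +13·0.0416667° lat → SW at lon 158.5°, lat 21.5417°.
Cell spans 0.0833333° lon × 0.0416667° lat.
west 158.5000, east 158.5833.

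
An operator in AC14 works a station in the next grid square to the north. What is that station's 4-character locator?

Latitude square 4; +1 → 5.
The longitude characters are unchanged.

AC15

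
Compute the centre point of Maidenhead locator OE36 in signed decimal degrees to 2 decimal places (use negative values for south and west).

-43.50, 107.00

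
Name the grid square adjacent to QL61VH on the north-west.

Longitude subsquare v = 21; −1 → 20 = u.
Latitude subsquare h = 7; +1 → 8 = i.

QL61ui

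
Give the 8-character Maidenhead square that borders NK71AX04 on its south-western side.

Longitude extended square 0; −1 → -1, wraps to 9, carry into subsquare.
Longitude subsquare a = 0; −1 → -1, wraps to 23 = x, carry into square.
Longitude square 7; −1 → 6.
Latitude extended square 4; −1 → 3.

NK61xx93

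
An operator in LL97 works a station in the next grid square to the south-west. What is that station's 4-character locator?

LL86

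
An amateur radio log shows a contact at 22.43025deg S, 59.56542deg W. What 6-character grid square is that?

Add 180° to longitude and 90° to latitude: 120.4346, 67.5697.
Field (20°×10°, letters A–R): lon ⌊120.4346/20⌋ = 6 → G; lat ⌊67.5697/10⌋ = 6 → G.
Square (2°×1°, digits 0–9): lon ⌊0.4346/2⌋ = 0; lat ⌊7.5697/1⌋ = 7.
Subsquare (5′×2.5′, letters a–x): lon ⌊0.4346/0.0833333⌋ = 5 → f; lat ⌊0.5697/0.0416667⌋ = 13 → n.

GG07fn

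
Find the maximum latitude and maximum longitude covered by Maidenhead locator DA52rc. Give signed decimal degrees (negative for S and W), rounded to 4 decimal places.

-87.8750, -108.5000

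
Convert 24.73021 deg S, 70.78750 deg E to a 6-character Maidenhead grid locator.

Offset from 180°W / 90°S: lon 250.7875°, lat 65.2698°.
Field: lon ⌊250.7875/20⌋ = 12 → M; lat ⌊65.2698/10⌋ = 6 → G.
Square: lon ⌊10.7875/2⌋ = 5; lat ⌊5.2698/1⌋ = 5.
Subsquare: lon ⌊0.7875/0.0833333⌋ = 9 → j; lat ⌊0.2698/0.0416667⌋ = 6 → g.

MG55jg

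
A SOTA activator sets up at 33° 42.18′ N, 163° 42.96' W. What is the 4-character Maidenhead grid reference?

AM83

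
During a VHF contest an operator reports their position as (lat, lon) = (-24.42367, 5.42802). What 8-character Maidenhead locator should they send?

JG25rn18

Offset from 180°W / 90°S: lon 185.42802°, lat 65.57633°.
Field (20°×10°, letters A–R): 185.42802/20 → 9 → J, 65.57633/10 → 6 → G; chars JG.
Square (2°×1°, digits 0–9): 5.42802/2 → 2, 5.57633/1 → 5; chars 25.
Subsquare (5′×2.5′, letters a–x): 1.42802/0.0833333 → 17 → r, 0.57633/0.0416667 → 13 → n; chars rn.
Extended square (30″×15″, digits 0–9): 0.01135/0.00833333 → 1, 0.03466/0.00416667 → 8; chars 18.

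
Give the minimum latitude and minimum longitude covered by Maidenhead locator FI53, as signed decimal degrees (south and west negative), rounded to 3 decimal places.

-7.000, -70.000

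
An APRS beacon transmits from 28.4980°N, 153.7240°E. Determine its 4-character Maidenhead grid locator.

Shift to the Maidenhead origin (180°W, 90°S): lon 333.72, lat 118.50.
Field: 333.72/20 → 16 → Q, 118.50/10 → 11 → L; chars QL.
Square: 13.72/2 → 6, 8.50/1 → 8; chars 68.

QL68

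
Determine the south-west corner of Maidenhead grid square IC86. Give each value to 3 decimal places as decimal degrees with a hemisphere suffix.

64.000° S, 4.000° W

Field I=8, C=2: +8·20° lon, +2·10° lat → SW at lon -20°, lat -70°.
Square 8, 6: +8·2° lon, +6·1° lat → SW at lon -4°, lat -64°.
latitude 64.000° S, longitude 4.000° W.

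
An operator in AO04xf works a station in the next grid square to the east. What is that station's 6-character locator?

Longitude subsquare x = 23; +1 → 24, wraps to 0 = a, carry into square.
Longitude square 0; +1 → 1.
The latitude characters are unchanged.

AO14af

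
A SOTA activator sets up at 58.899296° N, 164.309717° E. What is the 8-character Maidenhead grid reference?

Offset from 180°W / 90°S: lon 344.30972°, lat 148.89930°.
Field: lon ⌊344.30972/20⌋ = 17 → R; lat ⌊148.89930/10⌋ = 14 → O.
Square: lon ⌊4.30972/2⌋ = 2; lat ⌊8.89930/1⌋ = 8.
Subsquare: lon ⌊0.30972/0.0833333⌋ = 3 → d; lat ⌊0.89930/0.0416667⌋ = 21 → v.
Extended square: lon ⌊0.05972/0.00833333⌋ = 7; lat ⌊0.02430/0.00416667⌋ = 5.

RO28dv75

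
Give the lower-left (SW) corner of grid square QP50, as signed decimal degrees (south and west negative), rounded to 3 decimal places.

Field Q=16, P=15: +16·20° lon, +15·10° lat → SW at lon 140°, lat 60°.
Square 5, 0: +5·2° lon, +0·1° lat → SW at lon 150°, lat 60°.
latitude 60.000, longitude 150.000.

60.000, 150.000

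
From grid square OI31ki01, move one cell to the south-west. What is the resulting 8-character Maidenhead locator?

OI31ji90

Longitude extended square 0; −1 → -1, wraps to 9, carry into subsquare.
Longitude subsquare k = 10; −1 → 9 = j.
Latitude extended square 1; −1 → 0.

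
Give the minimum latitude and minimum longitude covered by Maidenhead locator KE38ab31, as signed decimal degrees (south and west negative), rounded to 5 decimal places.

-41.95417, 26.02500

Field K=10, E=4: +10·20° lon, +4·10° lat → SW at lon 20°, lat -50°.
Square 3, 8: +3·2° lon, +8·1° lat → SW at lon 26°, lat -42°.
Subsquare a=0, b=1: +0·0.0833333° lon, +1·0.0416667° lat → SW at lon 26°, lat -41.9583°.
Extended square 3, 1: +3·0.00833333° lon, +1·0.00416667° lat → SW at lon 26.025°, lat -41.9542°.
latitude -41.95417, longitude 26.02500.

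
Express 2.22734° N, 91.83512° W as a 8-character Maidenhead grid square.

EJ42bf94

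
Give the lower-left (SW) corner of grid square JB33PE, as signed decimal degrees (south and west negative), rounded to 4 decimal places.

Field J=9, B=1: +9·20° lon, +1·10° lat → SW at lon 0°, lat -80°.
Square 3, 3: +3·2° lon, +3·1° lat → SW at lon 6°, lat -77°.
Subsquare p=15, e=4: +15·0.0833333° lon, +4·0.0416667° lat → SW at lon 7.25°, lat -76.8333°.
latitude -76.8333, longitude 7.2500.

-76.8333, 7.2500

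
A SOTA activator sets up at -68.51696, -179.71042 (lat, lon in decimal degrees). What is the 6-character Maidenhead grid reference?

AC01dl

Offset from 180°W / 90°S: lon 0.2896°, lat 21.4830°.
Field (20°×10°, letters A–R): lon ⌊0.2896/20⌋ = 0 → A; lat ⌊21.4830/10⌋ = 2 → C.
Square (2°×1°, digits 0–9): lon ⌊0.2896/2⌋ = 0; lat ⌊1.4830/1⌋ = 1.
Subsquare (5′×2.5′, letters a–x): lon ⌊0.2896/0.0833333⌋ = 3 → d; lat ⌊0.4830/0.0416667⌋ = 11 → l.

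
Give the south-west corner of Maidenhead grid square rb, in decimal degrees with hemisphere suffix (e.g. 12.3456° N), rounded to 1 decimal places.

Field R=17, B=1: +17·20° lon, +1·10° lat → SW at lon 160°, lat -80°.
latitude 80.0° S, longitude 160.0° E.

80.0° S, 160.0° E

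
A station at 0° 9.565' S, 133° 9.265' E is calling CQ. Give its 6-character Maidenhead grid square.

PI69nu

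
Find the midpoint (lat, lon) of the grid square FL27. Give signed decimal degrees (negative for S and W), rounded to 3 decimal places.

27.500, -75.000

Field F=5, L=11: +5·20° lon, +11·10° lat → SW at lon -80°, lat 20°.
Square 2, 7: +2·2° lon, +7·1° lat → SW at lon -76°, lat 27°.
Cell spans 2° lon × 1° lat. Centre is SW corner plus half of each.
latitude 27.500, longitude -75.000.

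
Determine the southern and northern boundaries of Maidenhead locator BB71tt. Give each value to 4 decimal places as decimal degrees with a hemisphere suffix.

78.2083° S, 78.1667° S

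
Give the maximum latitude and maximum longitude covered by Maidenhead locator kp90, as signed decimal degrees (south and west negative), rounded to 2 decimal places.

61.00, 40.00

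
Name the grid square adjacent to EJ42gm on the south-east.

EJ42hl

Longitude subsquare g = 6; +1 → 7 = h.
Latitude subsquare m = 12; −1 → 11 = l.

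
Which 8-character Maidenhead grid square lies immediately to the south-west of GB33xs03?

GB33ws92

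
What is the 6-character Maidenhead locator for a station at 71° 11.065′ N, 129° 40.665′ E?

Shift to the Maidenhead origin (180°W, 90°S): lon 309.6778, lat 161.1844.
Field: 309.6778/20 → 15 → P, 161.1844/10 → 16 → Q; chars PQ.
Square: 9.6778/2 → 4, 1.1844/1 → 1; chars 41.
Subsquare: 1.6778/0.0833333 → 20 → u, 0.1844/0.0416667 → 4 → e; chars ue.

PQ41ue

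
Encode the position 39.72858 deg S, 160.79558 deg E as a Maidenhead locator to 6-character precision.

RF00jg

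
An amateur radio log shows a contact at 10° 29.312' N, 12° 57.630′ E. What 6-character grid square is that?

Offset from 180°W / 90°S: lon 192.9605°, lat 100.4885°.
Field (20°×10°, letters A–R): lon ⌊192.9605/20⌋ = 9 → J; lat ⌊100.4885/10⌋ = 10 → K.
Square (2°×1°, digits 0–9): lon ⌊12.9605/2⌋ = 6; lat ⌊0.4885/1⌋ = 0.
Subsquare (5′×2.5′, letters a–x): lon ⌊0.9605/0.0833333⌋ = 11 → l; lat ⌊0.4885/0.0416667⌋ = 11 → l.

JK60ll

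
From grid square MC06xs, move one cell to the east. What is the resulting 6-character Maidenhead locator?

MC16as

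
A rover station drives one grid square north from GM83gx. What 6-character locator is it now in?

GM84ga

Latitude subsquare x = 23; +1 → 24, wraps to 0 = a, carry into square.
Latitude square 3; +1 → 4.
The longitude characters are unchanged.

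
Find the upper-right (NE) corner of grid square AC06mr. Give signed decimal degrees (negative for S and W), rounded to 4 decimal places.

-63.2500, -178.9167

Field A=0, C=2: +0·20° lon, +2·10° lat → SW at lon -180°, lat -70°.
Square 0, 6: +0·2° lon, +6·1° lat → SW at lon -180°, lat -64°.
Subsquare m=12, r=17: +12·0.0833333° lon, +17·0.0416667° lat → SW at lon -179°, lat -63.2917°.
Cell spans 0.0833333° lon × 0.0416667° lat. NE corner is SW corner plus one full cell.
latitude -63.2500, longitude -178.9167.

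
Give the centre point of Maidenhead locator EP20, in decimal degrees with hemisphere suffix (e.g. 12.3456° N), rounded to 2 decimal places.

60.50° N, 95.00° W

Field E=4, P=15: +4·20° lon, +15·10° lat → SW at lon -100°, lat 60°.
Square 2, 0: +2·2° lon, +0·1° lat → SW at lon -96°, lat 60°.
Cell spans 2° lon × 1° lat. Centre is SW corner plus half of each.
latitude 60.50° N, longitude 95.00° W.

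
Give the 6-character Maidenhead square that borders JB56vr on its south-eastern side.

Longitude subsquare v = 21; +1 → 22 = w.
Latitude subsquare r = 17; −1 → 16 = q.

JB56wq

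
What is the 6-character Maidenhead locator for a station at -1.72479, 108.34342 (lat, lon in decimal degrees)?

OI48eg

Shift to the Maidenhead origin (180°W, 90°S): lon 288.3434, lat 88.2752.
Field (20°×10°, letters A–R): 288.3434/20 → 14 → O, 88.2752/10 → 8 → I; chars OI.
Square (2°×1°, digits 0–9): 8.3434/2 → 4, 8.2752/1 → 8; chars 48.
Subsquare (5′×2.5′, letters a–x): 0.3434/0.0833333 → 4 → e, 0.2752/0.0416667 → 6 → g; chars eg.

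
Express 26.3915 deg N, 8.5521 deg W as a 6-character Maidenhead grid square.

IL56rj

Add 180° to longitude and 90° to latitude: 171.4479, 116.3915.
Field: 171.4479/20 → 8 → I, 116.3915/10 → 11 → L; chars IL.
Square: 11.4479/2 → 5, 6.3915/1 → 6; chars 56.
Subsquare: 1.4479/0.0833333 → 17 → r, 0.3915/0.0416667 → 9 → j; chars rj.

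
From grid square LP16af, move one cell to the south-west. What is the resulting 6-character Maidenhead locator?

LP06xe

Longitude subsquare a = 0; −1 → -1, wraps to 23 = x, carry into square.
Longitude square 1; −1 → 0.
Latitude subsquare f = 5; −1 → 4 = e.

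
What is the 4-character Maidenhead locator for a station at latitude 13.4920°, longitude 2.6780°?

JK13

Offset from 180°W / 90°S: lon 182.68°, lat 103.49°.
Field: 182.68/20 → 9 → J, 103.49/10 → 10 → K; chars JK.
Square: 2.68/2 → 1, 3.49/1 → 3; chars 13.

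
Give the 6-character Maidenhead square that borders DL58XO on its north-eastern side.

Longitude subsquare x = 23; +1 → 24, wraps to 0 = a, carry into square.
Longitude square 5; +1 → 6.
Latitude subsquare o = 14; +1 → 15 = p.

DL68ap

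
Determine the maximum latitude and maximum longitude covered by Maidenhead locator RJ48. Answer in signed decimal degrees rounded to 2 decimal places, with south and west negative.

9.00, 170.00

Field R=17, J=9: +17·20° lon, +9·10° lat → SW at lon 160°, lat 0°.
Square 4, 8: +4·2° lon, +8·1° lat → SW at lon 168°, lat 8°.
Cell spans 2° lon × 1° lat. NE corner is SW corner plus one full cell.
latitude 9.00, longitude 170.00.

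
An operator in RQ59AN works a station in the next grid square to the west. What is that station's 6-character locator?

RQ49xn

Longitude subsquare a = 0; −1 → -1, wraps to 23 = x, carry into square.
Longitude square 5; −1 → 4.
The latitude characters are unchanged.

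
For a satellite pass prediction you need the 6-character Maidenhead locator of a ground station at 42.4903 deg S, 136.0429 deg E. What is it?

PE87am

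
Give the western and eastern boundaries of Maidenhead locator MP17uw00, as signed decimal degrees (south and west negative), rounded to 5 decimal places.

Field M=12, P=15: +12·20° lon, +15·10° lat → SW at lon 60°, lat 60°.
Square 1, 7: +1·2° lon, +7·1° lat → SW at lon 62°, lat 67°.
Subsquare u=20, w=22: +20·0.0833333° lon, +22·0.0416667° lat → SW at lon 63.6667°, lat 67.9167°.
Extended square 0, 0: +0·0.00833333° lon, +0·0.00416667° lat → SW at lon 63.6667°, lat 67.9167°.
Cell spans 0.00833333° lon × 0.00416667° lat.
west 63.66667, east 63.67500.

63.66667, 63.67500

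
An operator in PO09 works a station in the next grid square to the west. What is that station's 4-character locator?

OO99

Longitude square 0; −1 → -1, wraps to 9, carry into field.
Longitude field P = 15; −1 → 14 = O.
The latitude characters are unchanged.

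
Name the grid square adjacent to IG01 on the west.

HG91

Longitude square 0; −1 → -1, wraps to 9, carry into field.
Longitude field I = 8; −1 → 7 = H.
The latitude characters are unchanged.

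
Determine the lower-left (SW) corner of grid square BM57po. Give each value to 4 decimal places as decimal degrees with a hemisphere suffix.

37.5833° N, 148.7500° W

Field B=1, M=12: +1·20° lon, +12·10° lat → SW at lon -160°, lat 30°.
Square 5, 7: +5·2° lon, +7·1° lat → SW at lon -150°, lat 37°.
Subsquare p=15, o=14: +15·0.0833333° lon, +14·0.0416667° lat → SW at lon -148.75°, lat 37.5833°.
latitude 37.5833° N, longitude 148.7500° W.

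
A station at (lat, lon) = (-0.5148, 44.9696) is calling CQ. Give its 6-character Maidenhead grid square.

LI29ll

Add 180° to longitude and 90° to latitude: 224.9696, 89.4852.
Field: 224.9696/20 → 11 → L, 89.4852/10 → 8 → I; chars LI.
Square: 4.9696/2 → 2, 9.4852/1 → 9; chars 29.
Subsquare: 0.9696/0.0833333 → 11 → l, 0.4852/0.0416667 → 11 → l; chars ll.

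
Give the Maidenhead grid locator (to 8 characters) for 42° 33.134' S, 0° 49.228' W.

Offset from 180°W / 90°S: lon 179.17953°, lat 47.44777°.
Field (20°×10°, letters A–R): lon ⌊179.17953/20⌋ = 8 → I; lat ⌊47.44777/10⌋ = 4 → E.
Square (2°×1°, digits 0–9): lon ⌊19.17953/2⌋ = 9; lat ⌊7.44777/1⌋ = 7.
Subsquare (5′×2.5′, letters a–x): lon ⌊1.17953/0.0833333⌋ = 14 → o; lat ⌊0.44777/0.0416667⌋ = 10 → k.
Extended square (30″×15″, digits 0–9): lon ⌊0.01287/0.00833333⌋ = 1; lat ⌊0.03110/0.00416667⌋ = 7.

IE97ok17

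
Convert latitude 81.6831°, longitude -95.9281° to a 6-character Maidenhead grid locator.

ER21aq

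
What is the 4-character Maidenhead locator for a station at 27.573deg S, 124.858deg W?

CG72

Shift to the Maidenhead origin (180°W, 90°S): lon 55.14, lat 62.43.
Field (20°×10°, letters A–R): lon ⌊55.14/20⌋ = 2 → C; lat ⌊62.43/10⌋ = 6 → G.
Square (2°×1°, digits 0–9): lon ⌊15.14/2⌋ = 7; lat ⌊2.43/1⌋ = 2.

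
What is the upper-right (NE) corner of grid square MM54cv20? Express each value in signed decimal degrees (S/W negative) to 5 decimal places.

34.87917, 70.19167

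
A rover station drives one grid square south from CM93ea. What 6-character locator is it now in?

Latitude subsquare a = 0; −1 → -1, wraps to 23 = x, carry into square.
Latitude square 3; −1 → 2.
The longitude characters are unchanged.

CM92ex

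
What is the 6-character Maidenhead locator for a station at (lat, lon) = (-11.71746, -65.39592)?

FH78hg

Shift to the Maidenhead origin (180°W, 90°S): lon 114.6041, lat 78.2825.
Field: 114.6041/20 → 5 → F, 78.2825/10 → 7 → H; chars FH.
Square: 14.6041/2 → 7, 8.2825/1 → 8; chars 78.
Subsquare: 0.6041/0.0833333 → 7 → h, 0.2825/0.0416667 → 6 → g; chars hg.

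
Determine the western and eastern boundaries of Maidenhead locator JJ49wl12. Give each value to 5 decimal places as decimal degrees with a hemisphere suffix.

Field J=9, J=9: +9·20° lon, +9·10° lat → SW at lon 0°, lat 0°.
Square 4, 9: +4·2° lon, +9·1° lat → SW at lon 8°, lat 9°.
Subsquare w=22, l=11: +22·0.0833333° lon, +11·0.0416667° lat → SW at lon 9.83333°, lat 9.45833°.
Extended square 1, 2: +1·0.00833333° lon, +2·0.00416667° lat → SW at lon 9.84167°, lat 9.46667°.
Cell spans 0.00833333° lon × 0.00416667° lat.
west 9.84167° E, east 9.85000° E.

9.84167° E, 9.85000° E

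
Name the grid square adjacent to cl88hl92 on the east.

Longitude extended square 9; +1 → 10, wraps to 0, carry into subsquare.
Longitude subsquare h = 7; +1 → 8 = i.
The latitude characters are unchanged.

CL88il02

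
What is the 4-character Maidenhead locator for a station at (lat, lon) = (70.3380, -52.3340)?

Offset from 180°W / 90°S: lon 127.67°, lat 160.34°.
Field: lon ⌊127.67/20⌋ = 6 → G; lat ⌊160.34/10⌋ = 16 → Q.
Square: lon ⌊7.67/2⌋ = 3; lat ⌊0.34/1⌋ = 0.

GQ30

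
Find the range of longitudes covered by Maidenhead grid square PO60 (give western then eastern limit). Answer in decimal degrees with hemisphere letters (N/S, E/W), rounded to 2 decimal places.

132.00° E, 134.00° E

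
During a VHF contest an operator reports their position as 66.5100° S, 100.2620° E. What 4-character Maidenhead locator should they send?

Shift to the Maidenhead origin (180°W, 90°S): lon 280.26, lat 23.49.
Field: lon ⌊280.26/20⌋ = 14 → O; lat ⌊23.49/10⌋ = 2 → C.
Square: lon ⌊0.26/2⌋ = 0; lat ⌊3.49/1⌋ = 3.

OC03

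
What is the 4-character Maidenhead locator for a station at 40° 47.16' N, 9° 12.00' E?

Offset from 180°W / 90°S: lon 189.20°, lat 130.79°.
Field (20°×10°, letters A–R): lon ⌊189.20/20⌋ = 9 → J; lat ⌊130.79/10⌋ = 13 → N.
Square (2°×1°, digits 0–9): lon ⌊9.20/2⌋ = 4; lat ⌊0.79/1⌋ = 0.

JN40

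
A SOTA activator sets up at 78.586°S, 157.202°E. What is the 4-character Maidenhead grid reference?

Add 180° to longitude and 90° to latitude: 337.20, 11.41.
Field: 337.20/20 → 16 → Q, 11.41/10 → 1 → B; chars QB.
Square: 17.20/2 → 8, 1.41/1 → 1; chars 81.

QB81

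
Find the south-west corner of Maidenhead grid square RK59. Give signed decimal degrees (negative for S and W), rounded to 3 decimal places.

19.000, 170.000

Field R=17, K=10: +17·20° lon, +10·10° lat → SW at lon 160°, lat 10°.
Square 5, 9: +5·2° lon, +9·1° lat → SW at lon 170°, lat 19°.
latitude 19.000, longitude 170.000.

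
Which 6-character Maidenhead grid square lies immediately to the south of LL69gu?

Latitude subsquare u = 20; −1 → 19 = t.
The longitude characters are unchanged.

LL69gt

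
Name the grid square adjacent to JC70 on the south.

JB79

Latitude square 0; −1 → -1, wraps to 9, carry into field.
Latitude field C = 2; −1 → 1 = B.
The longitude characters are unchanged.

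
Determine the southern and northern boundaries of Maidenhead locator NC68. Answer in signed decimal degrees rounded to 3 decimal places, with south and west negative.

Field N=13, C=2: +13·20° lon, +2·10° lat → SW at lon 80°, lat -70°.
Square 6, 8: +6·2° lon, +8·1° lat → SW at lon 92°, lat -62°.
Cell spans 2° lon × 1° lat.
south -62.000, north -61.000.

-62.000, -61.000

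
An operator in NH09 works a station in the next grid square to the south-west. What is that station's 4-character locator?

MH98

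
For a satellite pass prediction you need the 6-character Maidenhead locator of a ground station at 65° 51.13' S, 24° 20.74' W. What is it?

HC74td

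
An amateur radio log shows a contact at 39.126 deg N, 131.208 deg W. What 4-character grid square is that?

CM49

Add 180° to longitude and 90° to latitude: 48.79, 129.13.
Field: 48.79/20 → 2 → C, 129.13/10 → 12 → M; chars CM.
Square: 8.79/2 → 4, 9.13/1 → 9; chars 49.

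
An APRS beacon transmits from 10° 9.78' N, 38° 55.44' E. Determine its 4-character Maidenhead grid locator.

Add 180° to longitude and 90° to latitude: 218.92, 100.16.
Field (20°×10°, letters A–R): lon ⌊218.92/20⌋ = 10 → K; lat ⌊100.16/10⌋ = 10 → K.
Square (2°×1°, digits 0–9): lon ⌊18.92/2⌋ = 9; lat ⌊0.16/1⌋ = 0.

KK90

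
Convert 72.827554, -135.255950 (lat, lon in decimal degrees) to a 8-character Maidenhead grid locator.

CQ22it98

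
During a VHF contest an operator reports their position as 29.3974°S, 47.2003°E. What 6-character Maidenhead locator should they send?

LG30oo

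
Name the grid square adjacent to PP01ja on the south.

PP00jx

Latitude subsquare a = 0; −1 → -1, wraps to 23 = x, carry into square.
Latitude square 1; −1 → 0.
The longitude characters are unchanged.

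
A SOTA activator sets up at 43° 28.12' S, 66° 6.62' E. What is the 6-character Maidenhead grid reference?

Offset from 180°W / 90°S: lon 246.1103°, lat 46.5313°.
Field (20°×10°, letters A–R): lon ⌊246.1103/20⌋ = 12 → M; lat ⌊46.5313/10⌋ = 4 → E.
Square (2°×1°, digits 0–9): lon ⌊6.1103/2⌋ = 3; lat ⌊6.5313/1⌋ = 6.
Subsquare (5′×2.5′, letters a–x): lon ⌊0.1103/0.0833333⌋ = 1 → b; lat ⌊0.5313/0.0416667⌋ = 12 → m.

ME36bm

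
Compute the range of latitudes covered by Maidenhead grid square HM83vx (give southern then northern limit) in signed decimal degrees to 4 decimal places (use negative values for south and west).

33.9583, 34.0000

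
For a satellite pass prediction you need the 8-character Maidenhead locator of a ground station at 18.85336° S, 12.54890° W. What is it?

Add 180° to longitude and 90° to latitude: 167.45110, 71.14664.
Field: lon ⌊167.45110/20⌋ = 8 → I; lat ⌊71.14664/10⌋ = 7 → H.
Square: lon ⌊7.45110/2⌋ = 3; lat ⌊1.14664/1⌋ = 1.
Subsquare: lon ⌊1.45110/0.0833333⌋ = 17 → r; lat ⌊0.14664/0.0416667⌋ = 3 → d.
Extended square: lon ⌊0.03443/0.00833333⌋ = 4; lat ⌊0.02164/0.00416667⌋ = 5.

IH31rd45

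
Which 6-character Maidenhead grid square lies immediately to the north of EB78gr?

EB78gs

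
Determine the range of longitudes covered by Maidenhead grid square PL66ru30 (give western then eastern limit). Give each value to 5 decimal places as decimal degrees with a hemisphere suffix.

133.44167° E, 133.45000° E

Field P=15, L=11: +15·20° lon, +11·10° lat → SW at lon 120°, lat 20°.
Square 6, 6: +6·2° lon, +6·1° lat → SW at lon 132°, lat 26°.
Subsquare r=17, u=20: +17·0.0833333° lon, +20·0.0416667° lat → SW at lon 133.417°, lat 26.8333°.
Extended square 3, 0: +3·0.00833333° lon, +0·0.00416667° lat → SW at lon 133.442°, lat 26.8333°.
Cell spans 0.00833333° lon × 0.00416667° lat.
west 133.44167° E, east 133.45000° E.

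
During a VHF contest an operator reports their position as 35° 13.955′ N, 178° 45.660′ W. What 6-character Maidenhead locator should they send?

Shift to the Maidenhead origin (180°W, 90°S): lon 1.2390, lat 125.2326.
Field (20°×10°, letters A–R): lon ⌊1.2390/20⌋ = 0 → A; lat ⌊125.2326/10⌋ = 12 → M.
Square (2°×1°, digits 0–9): lon ⌊1.2390/2⌋ = 0; lat ⌊5.2326/1⌋ = 5.
Subsquare (5′×2.5′, letters a–x): lon ⌊1.2390/0.0833333⌋ = 14 → o; lat ⌊0.2326/0.0416667⌋ = 5 → f.

AM05of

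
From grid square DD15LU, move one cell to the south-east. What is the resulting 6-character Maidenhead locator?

Longitude subsquare l = 11; +1 → 12 = m.
Latitude subsquare u = 20; −1 → 19 = t.

DD15mt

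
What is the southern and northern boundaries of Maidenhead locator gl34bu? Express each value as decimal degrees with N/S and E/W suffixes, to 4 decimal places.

24.8333° N, 24.8750° N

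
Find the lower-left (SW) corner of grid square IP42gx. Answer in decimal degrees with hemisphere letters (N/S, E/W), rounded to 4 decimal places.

Field I=8, P=15: +8·20° lon, +15·10° lat → SW at lon -20°, lat 60°.
Square 4, 2: +4·2° lon, +2·1° lat → SW at lon -12°, lat 62°.
Subsquare g=6, x=23: +6·0.0833333° lon, +23·0.0416667° lat → SW at lon -11.5°, lat 62.9583°.
latitude 62.9583° N, longitude 11.5000° W.

62.9583° N, 11.5000° W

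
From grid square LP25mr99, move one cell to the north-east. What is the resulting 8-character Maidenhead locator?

Longitude extended square 9; +1 → 10, wraps to 0, carry into subsquare.
Longitude subsquare m = 12; +1 → 13 = n.
Latitude extended square 9; +1 → 10, wraps to 0, carry into subsquare.
Latitude subsquare r = 17; +1 → 18 = s.

LP25ns00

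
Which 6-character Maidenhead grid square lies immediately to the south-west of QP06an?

Longitude subsquare a = 0; −1 → -1, wraps to 23 = x, carry into square.
Longitude square 0; −1 → -1, wraps to 9, carry into field.
Longitude field Q = 16; −1 → 15 = P.
Latitude subsquare n = 13; −1 → 12 = m.

PP96xm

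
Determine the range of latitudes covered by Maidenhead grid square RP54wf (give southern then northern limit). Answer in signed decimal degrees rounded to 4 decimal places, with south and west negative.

64.2083, 64.2500

Field R=17, P=15: +17·20° lon, +15·10° lat → SW at lon 160°, lat 60°.
Square 5, 4: +5·2° lon, +4·1° lat → SW at lon 170°, lat 64°.
Subsquare w=22, f=5: +22·0.0833333° lon, +5·0.0416667° lat → SW at lon 171.833°, lat 64.2083°.
Cell spans 0.0833333° lon × 0.0416667° lat.
south 64.2083, north 64.2500.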